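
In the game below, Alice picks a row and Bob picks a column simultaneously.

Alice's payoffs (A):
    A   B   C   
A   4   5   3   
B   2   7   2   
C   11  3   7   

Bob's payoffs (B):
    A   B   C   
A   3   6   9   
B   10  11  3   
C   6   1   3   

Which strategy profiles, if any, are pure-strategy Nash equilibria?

(B, B) and (C, A)

Check mutual best responses: a cell is a NE iff neither player can gain by unilaterally deviating.
Alice's best responses — vs A: C (payoff 11); vs B: B (payoff 7); vs C: C (payoff 7).
Bob's best responses — vs A: C (payoff 9); vs B: B (payoff 11); vs C: A (payoff 6).
Mutual best responses occur at (B, B) and (C, A); at each, neither player gains by switching.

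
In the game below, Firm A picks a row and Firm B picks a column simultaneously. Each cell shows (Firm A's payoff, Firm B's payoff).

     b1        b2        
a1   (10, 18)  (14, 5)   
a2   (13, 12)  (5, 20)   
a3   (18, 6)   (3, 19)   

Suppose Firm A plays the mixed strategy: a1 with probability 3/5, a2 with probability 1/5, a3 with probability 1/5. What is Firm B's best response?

b1

Compute Firm B's expected payoff from each pure strategy against the given mix.
b1: (3/5)·18 + (1/5)·12 + (1/5)·6 = 72/5
b2: (3/5)·5 + (1/5)·20 + (1/5)·19 = 54/5
Highest expected payoff is 72/5, from b1.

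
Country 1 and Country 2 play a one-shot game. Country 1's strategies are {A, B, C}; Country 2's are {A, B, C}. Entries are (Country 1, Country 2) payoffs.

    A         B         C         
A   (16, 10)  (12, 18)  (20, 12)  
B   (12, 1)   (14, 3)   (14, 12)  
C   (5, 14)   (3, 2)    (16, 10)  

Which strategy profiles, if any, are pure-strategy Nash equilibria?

There is no pure-strategy Nash equilibrium

Find each player's best response to every opponent strategy; NE are the intersections.
Country 1's best responses — vs A: A (payoff 16); vs B: B (payoff 14); vs C: A (payoff 20).
Country 2's best responses — vs A: B (payoff 18); vs B: C (payoff 12); vs C: A (payoff 14).
No cell has both players best-responding. For instance, Country 1's best reply to A is A, but against A Country 2 prefers B over A.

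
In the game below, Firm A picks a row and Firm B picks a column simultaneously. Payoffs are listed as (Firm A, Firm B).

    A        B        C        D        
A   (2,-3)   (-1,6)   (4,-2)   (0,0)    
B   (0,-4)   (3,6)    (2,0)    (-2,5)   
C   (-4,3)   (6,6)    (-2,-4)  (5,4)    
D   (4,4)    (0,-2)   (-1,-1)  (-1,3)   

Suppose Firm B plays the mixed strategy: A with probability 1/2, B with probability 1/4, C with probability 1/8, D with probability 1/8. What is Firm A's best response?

D

Firm A's best reply maximizes expected payoff against the mix.
A: (1/2)·2 + (1/4)·(-1) + (1/8)·4 + (1/8)·0 = 5/4
B: (1/2)·0 + (1/4)·3 + (1/8)·2 + (1/8)·(-2) = 3/4
C: (1/2)·(-4) + (1/4)·6 + (1/8)·(-2) + (1/8)·5 = -1/8
D: (1/2)·4 + (1/4)·0 + (1/8)·(-1) + (1/8)·(-1) = 7/4
Highest expected payoff is 7/4, from D.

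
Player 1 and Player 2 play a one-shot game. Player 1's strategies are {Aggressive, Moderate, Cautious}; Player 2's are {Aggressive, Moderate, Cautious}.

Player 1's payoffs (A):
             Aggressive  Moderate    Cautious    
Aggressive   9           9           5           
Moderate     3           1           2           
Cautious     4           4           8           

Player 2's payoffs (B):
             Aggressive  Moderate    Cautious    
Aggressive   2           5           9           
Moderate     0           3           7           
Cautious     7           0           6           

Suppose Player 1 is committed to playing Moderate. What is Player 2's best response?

Cautious

With Player 1 fixed at Moderate, Player 2's payoffs are: Aggressive → 0, Moderate → 3, Cautious → 7.
The maximum is 7, achieved by Cautious.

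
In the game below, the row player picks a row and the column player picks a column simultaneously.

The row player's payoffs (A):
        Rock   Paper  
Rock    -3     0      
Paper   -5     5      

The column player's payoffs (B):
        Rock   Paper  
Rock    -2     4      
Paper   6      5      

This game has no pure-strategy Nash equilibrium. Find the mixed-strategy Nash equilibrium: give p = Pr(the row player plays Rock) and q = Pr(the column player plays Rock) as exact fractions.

Each player's mixing probability is pinned down by making the *other* player indifferent.
The column player indifferent between Rock and Paper: p·(-2) + (1−p)·6 = p·4 + (1−p)·5 ⟹ 6 + (-8)p = 5 + (-1)p ⟹ p = 1/7.
The row player indifferent between Rock and Paper: q·(-3) + (1−q)·0 = q·(-5) + (1−q)·5 ⟹ 0 + (-3)q = 5 + (-10)q ⟹ q = 5/7.

p = 1/7, q = 5/7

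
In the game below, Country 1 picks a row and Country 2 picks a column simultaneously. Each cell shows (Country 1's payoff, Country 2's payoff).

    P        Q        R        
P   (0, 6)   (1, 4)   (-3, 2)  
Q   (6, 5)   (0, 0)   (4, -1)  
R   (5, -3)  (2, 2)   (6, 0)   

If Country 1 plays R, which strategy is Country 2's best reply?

Q

With Country 1 fixed at R, Country 2's payoffs are: P → -3, Q → 2, R → 0.
The maximum is 2, achieved by Q.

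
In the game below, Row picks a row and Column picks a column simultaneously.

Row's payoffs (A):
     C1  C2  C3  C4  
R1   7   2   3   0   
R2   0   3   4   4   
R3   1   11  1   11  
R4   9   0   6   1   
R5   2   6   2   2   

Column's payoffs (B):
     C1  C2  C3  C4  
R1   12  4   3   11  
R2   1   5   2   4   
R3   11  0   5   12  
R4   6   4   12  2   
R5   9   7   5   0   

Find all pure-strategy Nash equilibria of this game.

(R3, C4) and (R4, C3)

A profile is a Nash equilibrium when each player is best-responding to the other.
Row's best responses — vs C1: R4 (payoff 9); vs C2: R3 (payoff 11); vs C3: R4 (payoff 6); vs C4: R3 (payoff 11).
Column's best responses — vs R1: C1 (payoff 12); vs R2: C2 (payoff 5); vs R3: C4 (payoff 12); vs R4: C3 (payoff 12); vs R5: C1 (payoff 9).
Mutual best responses occur at (R3, C4) and (R4, C3); at each, neither player gains by switching.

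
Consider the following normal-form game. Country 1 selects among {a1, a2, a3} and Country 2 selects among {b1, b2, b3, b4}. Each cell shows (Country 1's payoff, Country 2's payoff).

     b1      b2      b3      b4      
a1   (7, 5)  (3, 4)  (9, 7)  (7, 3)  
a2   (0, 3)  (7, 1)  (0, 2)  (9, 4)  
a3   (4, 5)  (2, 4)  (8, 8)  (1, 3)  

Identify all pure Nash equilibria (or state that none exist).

Check mutual best responses: a cell is a NE iff neither player can gain by unilaterally deviating.
Country 1's best responses — vs b1: a1 (payoff 7); vs b2: a2 (payoff 7); vs b3: a1 (payoff 9); vs b4: a2 (payoff 9).
Country 2's best responses — vs a1: b3 (payoff 7); vs a2: b4 (payoff 4); vs a3: b3 (payoff 8).
Mutual best responses occur at (a1, b3) and (a2, b4); at each, neither player gains by switching.

(a1, b3) and (a2, b4)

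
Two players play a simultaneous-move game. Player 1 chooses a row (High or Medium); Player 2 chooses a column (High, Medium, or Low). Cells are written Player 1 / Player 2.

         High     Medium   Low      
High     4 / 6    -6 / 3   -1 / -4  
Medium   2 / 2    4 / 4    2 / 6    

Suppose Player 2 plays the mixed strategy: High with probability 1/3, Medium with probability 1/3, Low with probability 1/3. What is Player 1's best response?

Compute Player 1's expected payoff from each pure strategy against the given mix.
High: (1/3)·4 + (1/3)·(-6) + (1/3)·(-1) = -1
Medium: (1/3)·2 + (1/3)·4 + (1/3)·2 = 8/3
Highest expected payoff is 8/3, from Medium.

Medium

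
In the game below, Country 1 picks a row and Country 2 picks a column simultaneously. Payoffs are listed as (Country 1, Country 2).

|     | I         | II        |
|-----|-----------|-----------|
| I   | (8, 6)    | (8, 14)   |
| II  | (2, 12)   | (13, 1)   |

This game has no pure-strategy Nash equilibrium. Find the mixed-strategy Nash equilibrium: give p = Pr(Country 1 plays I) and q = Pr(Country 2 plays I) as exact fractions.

p = 11/19, q = 5/11

Each player's mixing probability is pinned down by making the *other* player indifferent.
Country 2 indifferent between I and II: p·6 + (1−p)·12 = p·14 + (1−p)·1 ⟹ 12 + (-6)p = 1 + 13p ⟹ p = 11/19.
Country 1 indifferent between I and II: q·8 + (1−q)·8 = q·2 + (1−q)·13 ⟹ 8 + 0q = 13 + (-11)q ⟹ q = 5/11.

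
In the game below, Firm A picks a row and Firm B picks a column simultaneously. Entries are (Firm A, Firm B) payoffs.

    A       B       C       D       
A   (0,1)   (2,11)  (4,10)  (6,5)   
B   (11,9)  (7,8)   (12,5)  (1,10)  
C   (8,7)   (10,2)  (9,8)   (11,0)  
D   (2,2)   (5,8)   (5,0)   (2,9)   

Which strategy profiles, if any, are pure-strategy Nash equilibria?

Check mutual best responses: a cell is a NE iff neither player can gain by unilaterally deviating.
Firm A's best responses — vs A: B (payoff 11); vs B: C (payoff 10); vs C: B (payoff 12); vs D: C (payoff 11).
Firm B's best responses — vs A: B (payoff 11); vs B: D (payoff 10); vs C: C (payoff 8); vs D: D (payoff 9).
No cell has both players best-responding. For instance, Firm A's best reply to B is C, but against C Firm B prefers C over B.

There is no pure-strategy Nash equilibrium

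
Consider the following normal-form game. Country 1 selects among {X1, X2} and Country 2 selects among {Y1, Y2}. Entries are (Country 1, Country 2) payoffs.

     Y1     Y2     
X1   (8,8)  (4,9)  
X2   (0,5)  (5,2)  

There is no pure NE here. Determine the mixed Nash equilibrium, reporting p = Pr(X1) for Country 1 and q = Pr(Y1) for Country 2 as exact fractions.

Each player's mixing probability is pinned down by making the *other* player indifferent.
Country 2 indifferent between Y1 and Y2: p·8 + (1−p)·5 = p·9 + (1−p)·2 ⟹ 5 + 3p = 2 + 7p ⟹ p = 3/4.
Country 1 indifferent between X1 and X2: q·8 + (1−q)·4 = q·0 + (1−q)·5 ⟹ 4 + 4q = 5 + (-5)q ⟹ q = 1/9.

p = 3/4, q = 1/9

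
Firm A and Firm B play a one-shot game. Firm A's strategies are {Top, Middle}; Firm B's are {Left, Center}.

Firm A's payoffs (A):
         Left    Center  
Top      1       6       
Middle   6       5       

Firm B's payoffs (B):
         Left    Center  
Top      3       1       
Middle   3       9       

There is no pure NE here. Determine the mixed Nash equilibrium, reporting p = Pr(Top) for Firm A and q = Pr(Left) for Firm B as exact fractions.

p = 3/4, q = 1/6

In a mixed NE each player is indifferent between their pure strategies, so the opponent's mix sets the indifference.
Firm B indifferent between Left and Center: p·3 + (1−p)·3 = p·1 + (1−p)·9 ⟹ 3 + 0p = 9 + (-8)p ⟹ p = 3/4.
Firm A indifferent between Top and Middle: q·1 + (1−q)·6 = q·6 + (1−q)·5 ⟹ 6 + (-5)q = 5 + 1q ⟹ q = 1/6.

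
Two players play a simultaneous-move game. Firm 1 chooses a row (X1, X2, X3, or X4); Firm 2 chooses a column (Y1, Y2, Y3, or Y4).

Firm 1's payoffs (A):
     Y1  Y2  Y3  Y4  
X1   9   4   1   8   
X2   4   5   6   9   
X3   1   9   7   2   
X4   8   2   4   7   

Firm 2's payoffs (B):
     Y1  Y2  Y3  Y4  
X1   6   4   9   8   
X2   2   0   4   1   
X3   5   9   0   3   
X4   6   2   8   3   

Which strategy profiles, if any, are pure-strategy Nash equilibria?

Check mutual best responses: a cell is a NE iff neither player can gain by unilaterally deviating.
Firm 1's best responses — vs Y1: X1 (payoff 9); vs Y2: X3 (payoff 9); vs Y3: X3 (payoff 7); vs Y4: X2 (payoff 9).
Firm 2's best responses — vs X1: Y3 (payoff 9); vs X2: Y3 (payoff 4); vs X3: Y2 (payoff 9); vs X4: Y3 (payoff 8).
The only mutual best response is (X3, Y2); neither player gains by switching there.

(X3, Y2)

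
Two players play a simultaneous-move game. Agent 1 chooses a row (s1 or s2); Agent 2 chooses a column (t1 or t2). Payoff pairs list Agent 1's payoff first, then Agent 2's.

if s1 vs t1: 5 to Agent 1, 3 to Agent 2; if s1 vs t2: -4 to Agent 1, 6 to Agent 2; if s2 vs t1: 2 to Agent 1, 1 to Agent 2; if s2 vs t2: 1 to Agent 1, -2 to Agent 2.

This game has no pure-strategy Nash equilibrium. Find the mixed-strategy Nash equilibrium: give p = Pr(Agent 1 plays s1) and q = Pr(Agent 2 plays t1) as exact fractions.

p = 1/2, q = 5/8

Each player's mixing probability is pinned down by making the *other* player indifferent.
Agent 2 indifferent between t1 and t2: p·3 + (1−p)·1 = p·6 + (1−p)·(-2) ⟹ 1 + 2p = (-2) + 8p ⟹ p = 1/2.
Agent 1 indifferent between s1 and s2: q·5 + (1−q)·(-4) = q·2 + (1−q)·1 ⟹ (-4) + 9q = 1 + 1q ⟹ q = 5/8.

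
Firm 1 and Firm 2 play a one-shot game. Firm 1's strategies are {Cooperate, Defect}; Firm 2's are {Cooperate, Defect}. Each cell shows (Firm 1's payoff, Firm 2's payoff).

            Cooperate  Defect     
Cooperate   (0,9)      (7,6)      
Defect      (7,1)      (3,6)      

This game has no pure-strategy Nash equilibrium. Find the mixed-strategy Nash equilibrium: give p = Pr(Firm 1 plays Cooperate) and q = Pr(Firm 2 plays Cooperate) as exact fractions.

Each player's mixing probability is pinned down by making the *other* player indifferent.
Firm 2 indifferent between Cooperate and Defect: p·9 + (1−p)·1 = p·6 + (1−p)·6 ⟹ 1 + 8p = 6 + 0p ⟹ p = 5/8.
Firm 1 indifferent between Cooperate and Defect: q·0 + (1−q)·7 = q·7 + (1−q)·3 ⟹ 7 + (-7)q = 3 + 4q ⟹ q = 4/11.

p = 5/8, q = 4/11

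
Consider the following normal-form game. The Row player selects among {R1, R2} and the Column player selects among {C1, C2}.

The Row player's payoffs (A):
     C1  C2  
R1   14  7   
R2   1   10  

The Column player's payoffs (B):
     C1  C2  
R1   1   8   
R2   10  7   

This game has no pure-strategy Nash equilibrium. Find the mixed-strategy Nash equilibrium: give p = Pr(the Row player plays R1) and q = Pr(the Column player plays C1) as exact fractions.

p = 3/10, q = 3/16

Each player's mixing probability is pinned down by making the *other* player indifferent.
The Column player indifferent between C1 and C2: p·1 + (1−p)·10 = p·8 + (1−p)·7 ⟹ 10 + (-9)p = 7 + 1p ⟹ p = 3/10.
The Row player indifferent between R1 and R2: q·14 + (1−q)·7 = q·1 + (1−q)·10 ⟹ 7 + 7q = 10 + (-9)q ⟹ q = 3/16.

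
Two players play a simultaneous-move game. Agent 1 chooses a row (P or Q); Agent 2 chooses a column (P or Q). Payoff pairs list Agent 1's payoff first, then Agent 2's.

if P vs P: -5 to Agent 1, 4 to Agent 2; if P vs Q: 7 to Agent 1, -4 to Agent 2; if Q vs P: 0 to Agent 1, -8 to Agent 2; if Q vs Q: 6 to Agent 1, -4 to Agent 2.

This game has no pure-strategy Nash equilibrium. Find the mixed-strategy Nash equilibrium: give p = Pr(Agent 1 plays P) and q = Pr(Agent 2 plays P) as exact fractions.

p = 1/3, q = 1/6

In a mixed NE each player is indifferent between their pure strategies, so the opponent's mix sets the indifference.
Agent 2 indifferent between P and Q: p·4 + (1−p)·(-8) = p·(-4) + (1−p)·(-4) ⟹ (-8) + 12p = (-4) + 0p ⟹ p = 1/3.
Agent 1 indifferent between P and Q: q·(-5) + (1−q)·7 = q·0 + (1−q)·6 ⟹ 7 + (-12)q = 6 + (-6)q ⟹ q = 1/6.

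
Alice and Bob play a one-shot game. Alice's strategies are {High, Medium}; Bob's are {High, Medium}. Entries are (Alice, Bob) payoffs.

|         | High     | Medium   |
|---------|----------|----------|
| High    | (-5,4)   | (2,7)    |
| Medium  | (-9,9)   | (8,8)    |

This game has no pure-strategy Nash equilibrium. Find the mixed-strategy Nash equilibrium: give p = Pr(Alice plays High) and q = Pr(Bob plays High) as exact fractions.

Each player's mixing probability is pinned down by making the *other* player indifferent.
Bob indifferent between High and Medium: p·4 + (1−p)·9 = p·7 + (1−p)·8 ⟹ 9 + (-5)p = 8 + (-1)p ⟹ p = 1/4.
Alice indifferent between High and Medium: q·(-5) + (1−q)·2 = q·(-9) + (1−q)·8 ⟹ 2 + (-7)q = 8 + (-17)q ⟹ q = 3/5.

p = 1/4, q = 3/5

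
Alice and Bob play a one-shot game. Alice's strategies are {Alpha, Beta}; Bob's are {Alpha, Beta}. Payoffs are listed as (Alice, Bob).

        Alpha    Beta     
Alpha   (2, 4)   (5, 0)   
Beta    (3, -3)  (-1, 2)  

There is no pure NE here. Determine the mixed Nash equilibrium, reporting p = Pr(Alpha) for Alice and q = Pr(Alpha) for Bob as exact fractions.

In a mixed NE each player is indifferent between their pure strategies, so the opponent's mix sets the indifference.
Bob indifferent between Alpha and Beta: p·4 + (1−p)·(-3) = p·0 + (1−p)·2 ⟹ (-3) + 7p = 2 + (-2)p ⟹ p = 5/9.
Alice indifferent between Alpha and Beta: q·2 + (1−q)·5 = q·3 + (1−q)·(-1) ⟹ 5 + (-3)q = (-1) + 4q ⟹ q = 6/7.

p = 5/9, q = 6/7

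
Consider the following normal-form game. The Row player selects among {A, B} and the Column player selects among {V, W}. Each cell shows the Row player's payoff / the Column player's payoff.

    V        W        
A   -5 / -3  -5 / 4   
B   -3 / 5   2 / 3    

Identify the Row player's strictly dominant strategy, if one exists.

B

A strategy is strictly dominant if it gives the Row player a strictly higher payoff than every other strategy, against every choice by the opponent.
B strictly dominates: vs V: -3 > -5; vs W: 2 > -5.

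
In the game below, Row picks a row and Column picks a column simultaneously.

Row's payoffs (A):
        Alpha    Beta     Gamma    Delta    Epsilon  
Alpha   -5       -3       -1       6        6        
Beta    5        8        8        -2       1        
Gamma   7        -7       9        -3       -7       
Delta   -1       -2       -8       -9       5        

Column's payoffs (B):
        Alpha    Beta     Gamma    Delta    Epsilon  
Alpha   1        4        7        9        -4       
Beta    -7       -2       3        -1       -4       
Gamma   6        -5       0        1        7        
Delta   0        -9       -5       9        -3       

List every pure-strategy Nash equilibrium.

(Alpha, Delta)

Find each player's best response to every opponent strategy; NE are the intersections.
Row's best responses — vs Alpha: Gamma (payoff 7); vs Beta: Beta (payoff 8); vs Gamma: Gamma (payoff 9); vs Delta: Alpha (payoff 6); vs Epsilon: Alpha (payoff 6).
Column's best responses — vs Alpha: Delta (payoff 9); vs Beta: Gamma (payoff 3); vs Gamma: Epsilon (payoff 7); vs Delta: Delta (payoff 9).
The only mutual best response is (Alpha, Delta); neither player gains by switching there.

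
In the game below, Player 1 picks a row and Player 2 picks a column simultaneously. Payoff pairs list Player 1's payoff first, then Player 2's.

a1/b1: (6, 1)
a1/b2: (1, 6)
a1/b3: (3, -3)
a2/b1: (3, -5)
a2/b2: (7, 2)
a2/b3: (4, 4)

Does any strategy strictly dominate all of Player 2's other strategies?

A strategy is strictly dominant if it gives Player 2 a strictly higher payoff than every other strategy, against every choice by the opponent.
b1 is not dominant: against a1, b2 gives 6 > 1.
b2 is not dominant: against a2, b3 gives 4 > 2.
b3 is not dominant: against a1, b1 gives 1 > -3.
No single strategy is best against every opponent action.

None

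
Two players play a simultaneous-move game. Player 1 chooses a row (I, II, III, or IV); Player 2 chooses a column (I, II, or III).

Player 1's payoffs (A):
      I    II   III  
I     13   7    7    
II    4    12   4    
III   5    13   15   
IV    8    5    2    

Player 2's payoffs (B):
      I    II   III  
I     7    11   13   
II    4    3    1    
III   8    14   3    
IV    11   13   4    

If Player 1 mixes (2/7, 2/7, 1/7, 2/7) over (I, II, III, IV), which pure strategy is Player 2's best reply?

II

Player 2's best reply maximizes expected payoff against the mix.
I: (2/7)·7 + (2/7)·4 + (1/7)·8 + (2/7)·11 = 52/7
II: (2/7)·11 + (2/7)·3 + (1/7)·14 + (2/7)·13 = 68/7
III: (2/7)·13 + (2/7)·1 + (1/7)·3 + (2/7)·4 = 39/7
Highest expected payoff is 68/7, from II.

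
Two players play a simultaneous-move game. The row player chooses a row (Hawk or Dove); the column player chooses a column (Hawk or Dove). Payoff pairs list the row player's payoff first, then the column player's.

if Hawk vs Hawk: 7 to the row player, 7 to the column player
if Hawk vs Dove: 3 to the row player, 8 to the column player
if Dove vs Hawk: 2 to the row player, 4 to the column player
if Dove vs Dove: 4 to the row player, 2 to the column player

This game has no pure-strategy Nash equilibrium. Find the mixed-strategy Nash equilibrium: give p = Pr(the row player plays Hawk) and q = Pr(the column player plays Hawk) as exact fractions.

p = 2/3, q = 1/6

In a mixed NE each player is indifferent between their pure strategies, so the opponent's mix sets the indifference.
The column player indifferent between Hawk and Dove: p·7 + (1−p)·4 = p·8 + (1−p)·2 ⟹ 4 + 3p = 2 + 6p ⟹ p = 2/3.
The row player indifferent between Hawk and Dove: q·7 + (1−q)·3 = q·2 + (1−q)·4 ⟹ 3 + 4q = 4 + (-2)q ⟹ q = 1/6.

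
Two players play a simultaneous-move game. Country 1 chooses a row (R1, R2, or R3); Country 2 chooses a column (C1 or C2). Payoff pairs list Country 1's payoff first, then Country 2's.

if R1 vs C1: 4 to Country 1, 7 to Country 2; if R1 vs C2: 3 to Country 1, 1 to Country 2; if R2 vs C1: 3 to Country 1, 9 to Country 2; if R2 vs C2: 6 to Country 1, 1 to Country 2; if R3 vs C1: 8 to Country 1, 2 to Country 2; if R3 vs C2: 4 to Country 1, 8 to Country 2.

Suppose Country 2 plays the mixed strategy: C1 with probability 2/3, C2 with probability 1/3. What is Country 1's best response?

Compute Country 1's expected payoff from each pure strategy against the given mix.
R1: (2/3)·4 + (1/3)·3 = 11/3
R2: (2/3)·3 + (1/3)·6 = 4
R3: (2/3)·8 + (1/3)·4 = 20/3
Highest expected payoff is 20/3, from R3.

R3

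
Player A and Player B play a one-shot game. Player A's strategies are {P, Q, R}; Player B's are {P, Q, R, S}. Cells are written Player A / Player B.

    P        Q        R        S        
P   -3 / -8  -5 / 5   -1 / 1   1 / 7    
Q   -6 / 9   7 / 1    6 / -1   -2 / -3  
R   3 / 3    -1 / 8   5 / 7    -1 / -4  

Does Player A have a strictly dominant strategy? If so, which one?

None

Check whether one of Player A's strategies beats all alternatives regardless of what the opponent does.
P is not dominant: against P, R gives 3 > -3.
Q is not dominant: against P, P gives -3 > -6.
R is not dominant: against Q, Q gives 7 > -1.
No single strategy is best against every opponent action.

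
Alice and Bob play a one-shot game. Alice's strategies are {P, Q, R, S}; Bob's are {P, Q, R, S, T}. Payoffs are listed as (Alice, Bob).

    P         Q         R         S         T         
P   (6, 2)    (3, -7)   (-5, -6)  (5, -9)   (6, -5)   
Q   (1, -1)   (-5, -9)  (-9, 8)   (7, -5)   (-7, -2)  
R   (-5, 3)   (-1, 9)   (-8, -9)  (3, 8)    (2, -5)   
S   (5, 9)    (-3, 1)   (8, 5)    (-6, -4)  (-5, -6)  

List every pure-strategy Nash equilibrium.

(P, P)

Check mutual best responses: a cell is a NE iff neither player can gain by unilaterally deviating.
Alice's best responses — vs P: P (payoff 6); vs Q: P (payoff 3); vs R: S (payoff 8); vs S: Q (payoff 7); vs T: P (payoff 6).
Bob's best responses — vs P: P (payoff 2); vs Q: R (payoff 8); vs R: Q (payoff 9); vs S: P (payoff 9).
The only mutual best response is (P, P); neither player gains by switching there.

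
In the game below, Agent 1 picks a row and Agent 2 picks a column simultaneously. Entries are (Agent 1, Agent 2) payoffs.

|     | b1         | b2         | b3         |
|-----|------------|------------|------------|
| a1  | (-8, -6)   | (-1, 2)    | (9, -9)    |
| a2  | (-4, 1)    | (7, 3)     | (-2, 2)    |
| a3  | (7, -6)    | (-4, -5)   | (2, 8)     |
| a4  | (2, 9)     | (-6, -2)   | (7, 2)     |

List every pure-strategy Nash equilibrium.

Check mutual best responses: a cell is a NE iff neither player can gain by unilaterally deviating.
Agent 1's best responses — vs b1: a3 (payoff 7); vs b2: a2 (payoff 7); vs b3: a1 (payoff 9).
Agent 2's best responses — vs a1: b2 (payoff 2); vs a2: b2 (payoff 3); vs a3: b3 (payoff 8); vs a4: b1 (payoff 9).
The only mutual best response is (a2, b2); neither player gains by switching there.

(a2, b2)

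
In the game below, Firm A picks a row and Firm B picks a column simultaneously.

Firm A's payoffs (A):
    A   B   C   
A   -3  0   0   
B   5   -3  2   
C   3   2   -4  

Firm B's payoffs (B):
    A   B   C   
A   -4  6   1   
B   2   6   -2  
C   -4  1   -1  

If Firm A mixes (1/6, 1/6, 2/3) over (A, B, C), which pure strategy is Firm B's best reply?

B

Compute Firm B's expected payoff from each pure strategy against the given mix.
A: (1/6)·(-4) + (1/6)·2 + (2/3)·(-4) = -3
B: (1/6)·6 + (1/6)·6 + (2/3)·1 = 8/3
C: (1/6)·1 + (1/6)·(-2) + (2/3)·(-1) = -5/6
Highest expected payoff is 8/3, from B.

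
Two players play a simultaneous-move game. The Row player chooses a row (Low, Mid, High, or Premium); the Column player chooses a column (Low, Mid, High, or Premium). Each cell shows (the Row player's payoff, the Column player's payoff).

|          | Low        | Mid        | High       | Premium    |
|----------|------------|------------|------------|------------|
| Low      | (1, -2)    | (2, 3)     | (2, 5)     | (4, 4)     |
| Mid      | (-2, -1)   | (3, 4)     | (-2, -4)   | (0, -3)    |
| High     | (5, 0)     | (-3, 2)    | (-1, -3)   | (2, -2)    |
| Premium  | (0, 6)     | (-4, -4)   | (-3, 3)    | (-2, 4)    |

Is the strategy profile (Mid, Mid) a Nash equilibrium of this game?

Yes

Holding the Column player at Mid: the Row player gets 3 from Mid, versus 2 from Low, -3 from High, -4 from Premium. No profitable deviation for the Row player.
Holding the Row player at Mid: the Column player gets 4 from Mid, versus -1 from Low, -4 from High, -3 from Premium. No profitable deviation for the Column player either.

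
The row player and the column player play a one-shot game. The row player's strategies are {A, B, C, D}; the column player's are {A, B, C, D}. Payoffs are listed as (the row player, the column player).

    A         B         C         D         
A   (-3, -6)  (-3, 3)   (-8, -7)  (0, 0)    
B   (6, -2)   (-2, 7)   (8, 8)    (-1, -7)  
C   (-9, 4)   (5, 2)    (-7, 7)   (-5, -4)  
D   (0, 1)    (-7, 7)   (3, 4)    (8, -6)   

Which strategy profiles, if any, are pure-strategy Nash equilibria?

Check mutual best responses: a cell is a NE iff neither player can gain by unilaterally deviating.
The row player's best responses — vs A: B (payoff 6); vs B: C (payoff 5); vs C: B (payoff 8); vs D: D (payoff 8).
The column player's best responses — vs A: B (payoff 3); vs B: C (payoff 8); vs C: C (payoff 7); vs D: B (payoff 7).
The only mutual best response is (B, C); neither player gains by switching there.

(B, C)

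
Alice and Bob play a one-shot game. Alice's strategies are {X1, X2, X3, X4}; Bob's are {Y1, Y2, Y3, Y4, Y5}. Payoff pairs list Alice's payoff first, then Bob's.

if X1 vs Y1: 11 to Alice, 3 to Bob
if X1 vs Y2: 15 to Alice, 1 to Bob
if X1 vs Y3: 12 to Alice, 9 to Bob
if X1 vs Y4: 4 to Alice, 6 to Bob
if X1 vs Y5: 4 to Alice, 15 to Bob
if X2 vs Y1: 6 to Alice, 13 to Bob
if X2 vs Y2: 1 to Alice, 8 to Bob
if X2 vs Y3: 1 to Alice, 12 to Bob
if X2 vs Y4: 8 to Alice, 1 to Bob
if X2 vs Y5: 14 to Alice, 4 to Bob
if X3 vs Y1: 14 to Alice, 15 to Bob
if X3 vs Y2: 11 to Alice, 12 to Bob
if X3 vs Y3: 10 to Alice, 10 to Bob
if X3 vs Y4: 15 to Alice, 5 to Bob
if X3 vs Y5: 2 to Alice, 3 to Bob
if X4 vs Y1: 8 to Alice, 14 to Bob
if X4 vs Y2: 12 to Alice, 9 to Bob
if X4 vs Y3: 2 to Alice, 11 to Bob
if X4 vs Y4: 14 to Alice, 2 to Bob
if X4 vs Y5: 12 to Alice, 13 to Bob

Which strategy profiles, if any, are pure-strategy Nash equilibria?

Find each player's best response to every opponent strategy; NE are the intersections.
Alice's best responses — vs Y1: X3 (payoff 14); vs Y2: X1 (payoff 15); vs Y3: X1 (payoff 12); vs Y4: X3 (payoff 15); vs Y5: X2 (payoff 14).
Bob's best responses — vs X1: Y5 (payoff 15); vs X2: Y1 (payoff 13); vs X3: Y1 (payoff 15); vs X4: Y1 (payoff 14).
The only mutual best response is (X3, Y1); neither player gains by switching there.

(X3, Y1)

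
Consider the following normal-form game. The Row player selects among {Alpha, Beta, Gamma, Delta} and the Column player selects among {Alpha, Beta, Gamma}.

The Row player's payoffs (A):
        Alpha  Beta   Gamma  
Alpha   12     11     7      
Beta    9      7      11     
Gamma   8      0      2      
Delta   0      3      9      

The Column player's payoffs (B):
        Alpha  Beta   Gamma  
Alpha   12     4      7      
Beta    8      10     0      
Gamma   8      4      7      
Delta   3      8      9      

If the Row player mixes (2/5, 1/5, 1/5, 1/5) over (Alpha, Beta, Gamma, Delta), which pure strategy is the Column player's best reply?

Alpha

The Column player's best reply maximizes expected payoff against the mix.
Alpha: (2/5)·12 + (1/5)·8 + (1/5)·8 + (1/5)·3 = 43/5
Beta: (2/5)·4 + (1/5)·10 + (1/5)·4 + (1/5)·8 = 6
Gamma: (2/5)·7 + (1/5)·0 + (1/5)·7 + (1/5)·9 = 6
Highest expected payoff is 43/5, from Alpha.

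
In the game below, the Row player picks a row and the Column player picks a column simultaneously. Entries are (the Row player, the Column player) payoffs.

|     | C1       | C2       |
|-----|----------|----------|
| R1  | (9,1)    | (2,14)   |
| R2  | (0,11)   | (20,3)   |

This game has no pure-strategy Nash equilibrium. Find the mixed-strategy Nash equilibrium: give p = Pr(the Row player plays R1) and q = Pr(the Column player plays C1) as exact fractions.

p = 8/21, q = 2/3

In a mixed NE each player is indifferent between their pure strategies, so the opponent's mix sets the indifference.
The Column player indifferent between C1 and C2: p·1 + (1−p)·11 = p·14 + (1−p)·3 ⟹ 11 + (-10)p = 3 + 11p ⟹ p = 8/21.
The Row player indifferent between R1 and R2: q·9 + (1−q)·2 = q·0 + (1−q)·20 ⟹ 2 + 7q = 20 + (-20)q ⟹ q = 2/3.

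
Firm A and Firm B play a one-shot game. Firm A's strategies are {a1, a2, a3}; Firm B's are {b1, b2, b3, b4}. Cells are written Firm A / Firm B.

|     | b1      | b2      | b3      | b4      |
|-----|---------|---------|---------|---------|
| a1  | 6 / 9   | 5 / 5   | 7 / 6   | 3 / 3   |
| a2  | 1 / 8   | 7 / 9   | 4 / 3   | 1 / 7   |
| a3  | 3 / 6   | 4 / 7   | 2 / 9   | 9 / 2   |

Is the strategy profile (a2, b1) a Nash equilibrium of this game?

Holding Firm B at b1: Firm A gets 1 from a2 but could get 6 by switching to a1. Firm A has a profitable deviation.

No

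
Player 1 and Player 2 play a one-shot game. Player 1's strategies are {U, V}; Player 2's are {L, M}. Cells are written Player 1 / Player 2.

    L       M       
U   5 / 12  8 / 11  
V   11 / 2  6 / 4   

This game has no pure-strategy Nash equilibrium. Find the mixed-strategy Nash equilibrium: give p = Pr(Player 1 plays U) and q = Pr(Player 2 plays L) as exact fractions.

p = 2/3, q = 1/4

In a mixed NE each player is indifferent between their pure strategies, so the opponent's mix sets the indifference.
Player 2 indifferent between L and M: p·12 + (1−p)·2 = p·11 + (1−p)·4 ⟹ 2 + 10p = 4 + 7p ⟹ p = 2/3.
Player 1 indifferent between U and V: q·5 + (1−q)·8 = q·11 + (1−q)·6 ⟹ 8 + (-3)q = 6 + 5q ⟹ q = 1/4.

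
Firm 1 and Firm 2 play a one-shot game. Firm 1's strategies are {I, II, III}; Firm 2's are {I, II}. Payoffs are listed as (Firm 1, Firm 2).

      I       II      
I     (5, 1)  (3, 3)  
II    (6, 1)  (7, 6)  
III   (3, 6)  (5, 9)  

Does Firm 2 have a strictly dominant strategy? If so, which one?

A strategy is strictly dominant if it gives Firm 2 a strictly higher payoff than every other strategy, against every choice by the opponent.
II strictly dominates: vs I: 3 > 1; vs II: 6 > 1; vs III: 9 > 6.

II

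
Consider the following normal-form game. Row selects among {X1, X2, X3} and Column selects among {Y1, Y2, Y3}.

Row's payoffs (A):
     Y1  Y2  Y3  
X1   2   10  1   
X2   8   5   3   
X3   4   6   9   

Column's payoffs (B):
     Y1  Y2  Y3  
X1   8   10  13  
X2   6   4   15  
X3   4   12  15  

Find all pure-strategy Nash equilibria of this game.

(X3, Y3)

A profile is a Nash equilibrium when each player is best-responding to the other.
Row's best responses — vs Y1: X2 (payoff 8); vs Y2: X1 (payoff 10); vs Y3: X3 (payoff 9).
Column's best responses — vs X1: Y3 (payoff 13); vs X2: Y3 (payoff 15); vs X3: Y3 (payoff 15).
The only mutual best response is (X3, Y3); neither player gains by switching there.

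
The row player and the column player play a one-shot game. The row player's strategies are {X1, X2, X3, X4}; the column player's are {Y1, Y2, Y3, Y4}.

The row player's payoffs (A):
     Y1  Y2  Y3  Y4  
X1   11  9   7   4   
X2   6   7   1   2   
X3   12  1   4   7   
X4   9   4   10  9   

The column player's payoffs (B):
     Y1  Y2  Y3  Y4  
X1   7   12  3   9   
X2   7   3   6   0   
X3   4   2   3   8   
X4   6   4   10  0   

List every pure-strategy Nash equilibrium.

(X1, Y2) and (X4, Y3)

Find each player's best response to every opponent strategy; NE are the intersections.
The row player's best responses — vs Y1: X3 (payoff 12); vs Y2: X1 (payoff 9); vs Y3: X4 (payoff 10); vs Y4: X4 (payoff 9).
The column player's best responses — vs X1: Y2 (payoff 12); vs X2: Y1 (payoff 7); vs X3: Y4 (payoff 8); vs X4: Y3 (payoff 10).
Mutual best responses occur at (X1, Y2) and (X4, Y3); at each, neither player gains by switching.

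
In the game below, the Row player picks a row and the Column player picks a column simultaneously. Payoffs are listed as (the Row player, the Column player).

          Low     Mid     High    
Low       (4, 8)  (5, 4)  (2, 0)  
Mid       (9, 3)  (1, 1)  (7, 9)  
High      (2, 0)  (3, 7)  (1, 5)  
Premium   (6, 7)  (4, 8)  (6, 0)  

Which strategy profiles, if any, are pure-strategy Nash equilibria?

(Mid, High)

A profile is a Nash equilibrium when each player is best-responding to the other.
The Row player's best responses — vs Low: Mid (payoff 9); vs Mid: Low (payoff 5); vs High: Mid (payoff 7).
The Column player's best responses — vs Low: Low (payoff 8); vs Mid: High (payoff 9); vs High: Mid (payoff 7); vs Premium: Mid (payoff 8).
The only mutual best response is (Mid, High); neither player gains by switching there.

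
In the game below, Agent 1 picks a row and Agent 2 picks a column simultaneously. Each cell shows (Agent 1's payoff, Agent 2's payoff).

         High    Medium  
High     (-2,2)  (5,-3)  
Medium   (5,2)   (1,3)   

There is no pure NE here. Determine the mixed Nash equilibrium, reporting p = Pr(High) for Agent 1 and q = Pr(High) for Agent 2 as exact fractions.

p = 1/6, q = 4/11

In a mixed NE each player is indifferent between their pure strategies, so the opponent's mix sets the indifference.
Agent 2 indifferent between High and Medium: p·2 + (1−p)·2 = p·(-3) + (1−p)·3 ⟹ 2 + 0p = 3 + (-6)p ⟹ p = 1/6.
Agent 1 indifferent between High and Medium: q·(-2) + (1−q)·5 = q·5 + (1−q)·1 ⟹ 5 + (-7)q = 1 + 4q ⟹ q = 4/11.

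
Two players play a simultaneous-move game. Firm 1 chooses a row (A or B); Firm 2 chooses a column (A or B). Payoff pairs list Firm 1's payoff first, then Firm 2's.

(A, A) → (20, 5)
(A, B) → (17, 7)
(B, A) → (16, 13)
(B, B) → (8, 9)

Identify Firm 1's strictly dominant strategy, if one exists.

A strategy is strictly dominant if it gives Firm 1 a strictly higher payoff than every other strategy, against every choice by the opponent.
A strictly dominates: vs A: 20 > 16; vs B: 17 > 8.

A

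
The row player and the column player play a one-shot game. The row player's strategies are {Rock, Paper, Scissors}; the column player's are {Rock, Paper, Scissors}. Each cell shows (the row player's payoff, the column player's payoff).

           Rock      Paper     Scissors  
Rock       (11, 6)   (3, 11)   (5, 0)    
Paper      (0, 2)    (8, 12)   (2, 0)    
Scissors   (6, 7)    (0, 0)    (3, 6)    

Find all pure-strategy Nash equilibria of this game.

(Paper, Paper)

Find each player's best response to every opponent strategy; NE are the intersections.
The row player's best responses — vs Rock: Rock (payoff 11); vs Paper: Paper (payoff 8); vs Scissors: Rock (payoff 5).
The column player's best responses — vs Rock: Paper (payoff 11); vs Paper: Paper (payoff 12); vs Scissors: Rock (payoff 7).
The only mutual best response is (Paper, Paper); neither player gains by switching there.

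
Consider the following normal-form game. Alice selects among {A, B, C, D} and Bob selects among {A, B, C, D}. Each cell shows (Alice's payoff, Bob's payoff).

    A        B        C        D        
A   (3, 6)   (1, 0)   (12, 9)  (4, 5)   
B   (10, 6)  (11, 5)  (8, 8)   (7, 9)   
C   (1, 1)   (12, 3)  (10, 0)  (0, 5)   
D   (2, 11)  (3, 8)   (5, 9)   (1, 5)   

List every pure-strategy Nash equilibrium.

A profile is a Nash equilibrium when each player is best-responding to the other.
Alice's best responses — vs A: B (payoff 10); vs B: C (payoff 12); vs C: A (payoff 12); vs D: B (payoff 7).
Bob's best responses — vs A: C (payoff 9); vs B: D (payoff 9); vs C: D (payoff 5); vs D: A (payoff 11).
Mutual best responses occur at (A, C) and (B, D); at each, neither player gains by switching.

(A, C) and (B, D)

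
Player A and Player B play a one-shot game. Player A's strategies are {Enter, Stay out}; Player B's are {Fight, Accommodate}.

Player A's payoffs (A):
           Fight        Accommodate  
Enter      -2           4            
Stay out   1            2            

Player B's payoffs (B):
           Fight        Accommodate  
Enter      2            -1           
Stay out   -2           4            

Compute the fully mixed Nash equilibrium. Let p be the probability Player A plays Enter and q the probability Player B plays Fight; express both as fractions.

In a mixed NE each player is indifferent between their pure strategies, so the opponent's mix sets the indifference.
Player B indifferent between Fight and Accommodate: p·2 + (1−p)·(-2) = p·(-1) + (1−p)·4 ⟹ (-2) + 4p = 4 + (-5)p ⟹ p = 2/3.
Player A indifferent between Enter and Stay out: q·(-2) + (1−q)·4 = q·1 + (1−q)·2 ⟹ 4 + (-6)q = 2 + (-1)q ⟹ q = 2/5.

p = 2/3, q = 2/5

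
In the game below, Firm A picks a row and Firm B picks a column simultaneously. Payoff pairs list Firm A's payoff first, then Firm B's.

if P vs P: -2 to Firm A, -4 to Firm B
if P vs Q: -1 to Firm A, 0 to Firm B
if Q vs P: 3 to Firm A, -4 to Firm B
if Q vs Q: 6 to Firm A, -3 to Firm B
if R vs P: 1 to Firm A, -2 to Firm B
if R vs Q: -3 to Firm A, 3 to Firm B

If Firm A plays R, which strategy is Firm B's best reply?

Q

With Firm A fixed at R, Firm B's payoffs are: P → -2, Q → 3.
The maximum is 3, achieved by Q.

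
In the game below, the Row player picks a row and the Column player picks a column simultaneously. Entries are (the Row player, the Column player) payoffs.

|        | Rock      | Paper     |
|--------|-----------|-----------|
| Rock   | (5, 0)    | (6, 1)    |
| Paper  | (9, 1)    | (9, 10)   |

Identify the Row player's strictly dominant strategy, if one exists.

Check whether one of the Row player's strategies beats all alternatives regardless of what the opponent does.
Paper strictly dominates: vs Rock: 9 > 5; vs Paper: 9 > 6.

Paper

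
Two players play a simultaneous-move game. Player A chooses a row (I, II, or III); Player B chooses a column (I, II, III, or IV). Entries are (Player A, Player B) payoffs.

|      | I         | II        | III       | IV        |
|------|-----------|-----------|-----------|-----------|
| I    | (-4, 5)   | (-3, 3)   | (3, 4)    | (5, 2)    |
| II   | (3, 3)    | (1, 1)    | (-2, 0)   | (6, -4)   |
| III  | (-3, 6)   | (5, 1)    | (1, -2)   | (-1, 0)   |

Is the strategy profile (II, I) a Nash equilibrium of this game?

Holding Player B at I: Player A gets 3 from II, versus -4 from I, -3 from III. No profitable deviation for Player A.
Holding Player A at II: Player B gets 3 from I, versus 1 from II, 0 from III, -4 from IV. No profitable deviation for Player B either.

Yes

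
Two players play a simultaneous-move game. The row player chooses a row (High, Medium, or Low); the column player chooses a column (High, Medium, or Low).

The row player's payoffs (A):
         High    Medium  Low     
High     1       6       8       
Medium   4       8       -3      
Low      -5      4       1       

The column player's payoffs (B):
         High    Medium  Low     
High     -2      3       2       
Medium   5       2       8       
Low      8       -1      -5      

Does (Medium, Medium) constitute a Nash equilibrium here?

Holding the column player at Medium: the row player gets 8 from Medium, versus 6 from High, 4 from Low. No profitable deviation for the row player.
Holding the row player at Medium: the column player gets 2 from Medium but could get 8 by switching to Low. The column player has a profitable deviation.

No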